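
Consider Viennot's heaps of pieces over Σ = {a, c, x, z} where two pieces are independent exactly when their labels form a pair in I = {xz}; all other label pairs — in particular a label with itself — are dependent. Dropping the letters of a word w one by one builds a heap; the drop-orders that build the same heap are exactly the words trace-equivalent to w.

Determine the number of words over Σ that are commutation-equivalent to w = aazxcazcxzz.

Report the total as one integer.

6

piece 0:a — minimal
piece 1:a rests on {0:a}
piece 2:z rests on {1:a}
piece 3:x rests on {1:a}
piece 4:c rests on {2:z, 3:x}
piece 5:a rests on {4:c}
piece 6:z rests on {5:a}
piece 7:c rests on {6:z}
piece 8:x rests on {7:c}
piece 9:z rests on {7:c}
piece 10:z rests on {9:z}
minimal pieces: {0:a}
ways to finish when only these pieces remain (= sum over removing one remaining piece with nothing left below it):
  1 left: {8}→1  {10}→1
  2 left: {8,10}→2  {9,10}→1
  3 left: {8,9,10}→3
  4 left: {7,8,9,10}→3
  5 left: {6,7,8,9,10}→3
  6 left: {5,6,7,8,9,10}→3
  7 left: {4,5,6,7,8,9,10}→3
  8 left: {2,4,5,6,7,8,9,10}→3  {3,4,5,6,7,8,9,10}→3
  9 left: {2,3,4,5,6,7,8,9,10}→6
  placing 0:a first → 6 extensions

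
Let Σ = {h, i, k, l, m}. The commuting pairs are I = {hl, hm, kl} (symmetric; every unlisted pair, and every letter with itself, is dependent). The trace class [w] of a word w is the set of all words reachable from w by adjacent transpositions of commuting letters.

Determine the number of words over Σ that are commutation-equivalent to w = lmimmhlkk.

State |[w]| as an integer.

drop 0:l onto floor
drop 1:m onto {0:l}
drop 2:i onto {1:m}
drop 3:m onto {2:i}
drop 4:m onto {3:m}
drop 5:h onto {2:i}
drop 6:l onto {4:m}
drop 7:k onto {4:m, 5:h}
drop 8:k onto {7:k}
ground layer = {0:l}
drop-orders for the pieces not yet dropped (sum over which currently-grounded one goes next):
  1 to go: {6} 1  {8} 1
  2 to go: {6,8} 2  {7,8} 1
  3 to go: {5,7,8} 1  {6,7,8} 3
  4 to go: {4,6,7,8} 3  {5,6,7,8} 4
  5 to go: {3,4,6,7,8} 3  {4,5,6,7,8} 7
  6 to go: {3,4,5,6,7,8} 10
  7 to go: {2,3,4,5,6,7,8} 10
  if 0:l drops first: 10 orders

10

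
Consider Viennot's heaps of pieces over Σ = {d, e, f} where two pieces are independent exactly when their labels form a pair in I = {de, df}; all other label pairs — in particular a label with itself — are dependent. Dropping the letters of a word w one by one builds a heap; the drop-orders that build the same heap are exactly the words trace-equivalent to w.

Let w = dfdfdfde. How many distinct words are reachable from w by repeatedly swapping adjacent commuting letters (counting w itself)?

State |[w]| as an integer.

70

piece 0:d — minimal
piece 1:f — minimal
piece 2:d rests on {0:d}
piece 3:f rests on {1:f}
piece 4:d rests on {2:d}
piece 5:f rests on {3:f}
piece 6:d rests on {4:d}
piece 7:e rests on {5:f}
minimal pieces: {0:d, 1:f}
ways to finish when only these pieces remain (= sum over removing one remaining piece with nothing left below it):
  1 left: {6}→1  {7}→1
  2 left: {4,6}→1  {5,7}→1  {6,7}→2
  3 left: {2,4,6}→1  {3,5,7}→1  {4,6,7}→3  {5,6,7}→3
  4 left: {0,2,4,6}→1  {1,3,5,7}→1  {2,4,6,7}→4  {3,5,6,7}→4  {4,5,6,7}→6
  5 left: {0,2,4,6,7}→5  {1,3,5,6,7}→5  {2,4,5,6,7}→10  {3,4,5,6,7}→10
  6 left: {0,2,4,5,6,7}→15  {1,3,4,5,6,7}→15  {2,3,4,5,6,7}→20
  placing 0:d first → 35 extensions
  placing 1:f first → 35 extensions
total linear extensions = 70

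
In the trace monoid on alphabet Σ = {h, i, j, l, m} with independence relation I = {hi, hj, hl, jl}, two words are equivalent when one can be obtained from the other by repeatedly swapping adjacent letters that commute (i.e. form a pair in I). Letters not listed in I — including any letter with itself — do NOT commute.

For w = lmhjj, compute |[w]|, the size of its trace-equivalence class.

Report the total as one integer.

3

piece 0:l — minimal
piece 1:m rests on {0:l}
piece 2:h rests on {1:m}
piece 3:j rests on {1:m}
piece 4:j rests on {3:j}
minimal pieces: {0:l}
ways to finish when only these pieces remain (= sum over removing one remaining piece with nothing left below it):
  1 left: {2}→1  {4}→1
  2 left: {2,4}→2  {3,4}→1
  3 left: {2,3,4}→3
  placing 0:l first → 3 extensions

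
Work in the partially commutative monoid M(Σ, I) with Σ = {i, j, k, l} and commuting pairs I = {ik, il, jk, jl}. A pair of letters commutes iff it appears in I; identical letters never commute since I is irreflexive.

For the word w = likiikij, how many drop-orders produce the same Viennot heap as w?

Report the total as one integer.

piece 0:l — minimal
piece 1:i — minimal
piece 2:k rests on {0:l}
piece 3:i rests on {1:i}
piece 4:i rests on {3:i}
piece 5:k rests on {2:k}
piece 6:i rests on {4:i}
piece 7:j rests on {6:i}
minimal pieces: {0:l, 1:i}
ways to finish when only these pieces remain (= sum over removing one remaining piece with nothing left below it):
  1 left: {5}→1  {7}→1
  2 left: {2,5}→1  {5,7}→2  {6,7}→1
  3 left: {0,2,5}→1  {2,5,7}→3  {4,6,7}→1  {5,6,7}→3
  4 left: {0,2,5,7}→4  {2,5,6,7}→6  {3,4,6,7}→1  {4,5,6,7}→4
  5 left: {0,2,5,6,7}→10  {1,3,4,6,7}→1  {2,4,5,6,7}→10  {3,4,5,6,7}→5
  6 left: {0,2,4,5,6,7}→20  {1,3,4,5,6,7}→6  {2,3,4,5,6,7}→15
  placing 0:l first → 21 extensions
  placing 1:i first → 35 extensions
total linear extensions = 56

56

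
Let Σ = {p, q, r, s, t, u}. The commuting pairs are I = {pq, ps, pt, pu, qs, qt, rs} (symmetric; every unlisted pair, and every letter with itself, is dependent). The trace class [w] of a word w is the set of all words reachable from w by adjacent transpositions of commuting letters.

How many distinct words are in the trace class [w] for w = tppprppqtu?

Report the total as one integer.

80

piece 0:t — minimal
piece 1:p — minimal
piece 2:p rests on {1:p}
piece 3:p rests on {2:p}
piece 4:r rests on {0:t, 3:p}
piece 5:p rests on {4:r}
piece 6:p rests on {5:p}
piece 7:q rests on {4:r}
piece 8:t rests on {4:r}
piece 9:u rests on {7:q, 8:t}
minimal pieces: {0:t, 1:p}
ways to finish when only these pieces remain (= sum over removing one remaining piece with nothing left below it):
  1 left: {6}→1  {9}→1
  2 left: {5,6}→1  {6,9}→2  {7,9}→1  {8,9}→1
  3 left: {5,6,9}→3  {6,7,9}→3  {6,8,9}→3  {7,8,9}→2
  4 left: {5,6,7,9}→6  {5,6,8,9}→6  {6,7,8,9}→8
  5 left: {5,6,7,8,9}→20
  6 left: {4,5,6,7,8,9}→20
  7 left: {0,4,5,6,7,8,9}→20  {3,4,5,6,7,8,9}→20
  8 left: {0,3,4,5,6,7,8,9}→40  {2,3,4,5,6,7,8,9}→20
  placing 0:t first → 20 extensions
  placing 1:p first → 60 extensions
total linear extensions = 80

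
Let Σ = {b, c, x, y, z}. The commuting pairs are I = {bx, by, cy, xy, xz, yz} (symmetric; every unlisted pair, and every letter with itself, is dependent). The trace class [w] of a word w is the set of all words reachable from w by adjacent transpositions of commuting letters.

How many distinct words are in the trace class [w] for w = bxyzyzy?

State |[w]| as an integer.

140

piece 0:b — minimal
piece 1:x — minimal
piece 2:y — minimal
piece 3:z rests on {0:b}
piece 4:y rests on {2:y}
piece 5:z rests on {3:z}
piece 6:y rests on {4:y}
minimal pieces: {0:b, 1:x, 2:y}
ways to finish when only these pieces remain (= sum over removing one remaining piece with nothing left below it):
  1 left: {1}→1  {5}→1  {6}→1
  2 left: {1,5}→2  {1,6}→2  {3,5}→1  {4,6}→1  {5,6}→2
  3 left: {0,3,5}→1  {1,3,5}→3  {1,4,6}→3  {1,5,6}→6  {2,4,6}→1  {3,5,6}→3  {4,5,6}→3
  4 left: {0,1,3,5}→4  {0,3,5,6}→4  {1,2,4,6}→4  {1,3,5,6}→12  {1,4,5,6}→12  {2,4,5,6}→4  {3,4,5,6}→6
  5 left: {0,1,3,5,6}→20  {0,3,4,5,6}→10  {1,2,4,5,6}→20  {1,3,4,5,6}→30  {2,3,4,5,6}→10
  placing 0:b first → 60 extensions
  placing 1:x first → 20 extensions
  placing 2:y first → 60 extensions
total linear extensions = 140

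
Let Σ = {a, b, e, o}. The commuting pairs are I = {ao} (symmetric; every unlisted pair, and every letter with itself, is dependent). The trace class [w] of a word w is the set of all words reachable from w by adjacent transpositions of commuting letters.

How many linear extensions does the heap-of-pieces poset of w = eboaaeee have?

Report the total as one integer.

3

drop 0:e onto floor
drop 1:b onto {0:e}
drop 2:o onto {1:b}
drop 3:a onto {1:b}
drop 4:a onto {3:a}
drop 5:e onto {2:o, 4:a}
drop 6:e onto {5:e}
drop 7:e onto {6:e}
ground layer = {0:e}
drop-orders for the pieces not yet dropped (sum over which currently-grounded one goes next):
  1 to go: {7} 1
  2 to go: {6,7} 1
  3 to go: {5,6,7} 1
  4 to go: {2,5,6,7} 1  {4,5,6,7} 1
  5 to go: {2,4,5,6,7} 2  {3,4,5,6,7} 1
  6 to go: {2,3,4,5,6,7} 3
  if 0:e drops first: 3 orders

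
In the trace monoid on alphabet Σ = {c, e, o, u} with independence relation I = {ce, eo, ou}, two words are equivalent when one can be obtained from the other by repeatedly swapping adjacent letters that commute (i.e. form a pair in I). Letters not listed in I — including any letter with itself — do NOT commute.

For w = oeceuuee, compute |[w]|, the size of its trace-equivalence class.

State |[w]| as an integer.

#0=o has no predecessor
#1=e has no predecessor
#2=c depends on [0:o]
#3=e depends on [1:e]
#4=u depends on [2:c, 3:e]
#5=u depends on [4:u]
#6=e depends on [5:u]
#7=e depends on [6:e]
sources: [0:o, 1:e]
N(rest) = Σ N(rest − s) over sources s of rest; N(one piece) = 1:
  size 1 → [7]=1
  size 2 → [6,7]=1
  size 3 → [5,6,7]=1
  size 4 → [4,5,6,7]=1
  size 5 → [2,4,5,6,7]=1  [3,4,5,6,7]=1
  size 6 → [0,2,4,5,6,7]=1  [1,3,4,5,6,7]=1  [2,3,4,5,6,7]=2
  first=0(o) contributes 3
  first=1(e) contributes 3
|[w]| = 6

6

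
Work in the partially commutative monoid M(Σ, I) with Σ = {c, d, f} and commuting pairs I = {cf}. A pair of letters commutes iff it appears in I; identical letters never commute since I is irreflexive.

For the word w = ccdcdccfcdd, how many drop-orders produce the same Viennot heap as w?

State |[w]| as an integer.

4

drop 0:c onto floor
drop 1:c onto {0:c}
drop 2:d onto {1:c}
drop 3:c onto {2:d}
drop 4:d onto {3:c}
drop 5:c onto {4:d}
drop 6:c onto {5:c}
drop 7:f onto {4:d}
drop 8:c onto {6:c}
drop 9:d onto {7:f, 8:c}
drop 10:d onto {9:d}
ground layer = {0:c}
drop-orders for the pieces not yet dropped (sum over which currently-grounded one goes next):
  1 to go: {10} 1
  2 to go: {9,10} 1
  3 to go: {7,9,10} 1  {8,9,10} 1
  4 to go: {6,8,9,10} 1  {7,8,9,10} 2
  5 to go: {5,6,8,9,10} 1  {6,7,8,9,10} 3
  6 to go: {5,6,7,8,9,10} 4
  7 to go: {4,5,6,7,8,9,10} 4
  8 to go: {3,4,5,6,7,8,9,10} 4
  9 to go: {2,3,4,5,6,7,8,9,10} 4
  if 0:c drops first: 4 orders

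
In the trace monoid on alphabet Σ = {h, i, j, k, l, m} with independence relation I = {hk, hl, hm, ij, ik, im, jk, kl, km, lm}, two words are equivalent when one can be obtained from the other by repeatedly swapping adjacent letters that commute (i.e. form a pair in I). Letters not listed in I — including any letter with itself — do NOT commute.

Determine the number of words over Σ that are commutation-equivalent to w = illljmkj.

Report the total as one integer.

0(i) covers ∅
1(l) covers 0:i
2(l) covers 1:l
3(l) covers 2:l
4(j) covers 3:l
5(m) covers 4:j
6(k) covers ∅
7(j) covers 5:m
floor of heap: 0:i, 6:k
completions by unplaced set U, small U first (add the entries for U minus each lowest piece of U):
  |U|=1: {6}:1  {7}:1
  |U|=2: {5,7}:1  {6,7}:2
  |U|=3: {4,5,7}:1  {5,6,7}:3
  |U|=4: {3,4,5,7}:1  {4,5,6,7}:4
  |U|=5: {2,3,4,5,7}:1  {3,4,5,6,7}:5
  |U|=6: {1,2,3,4,5,7}:1  {2,3,4,5,6,7}:6
  start at 0(i): 7
  start at 6(k): 1
sum over floor = 8

8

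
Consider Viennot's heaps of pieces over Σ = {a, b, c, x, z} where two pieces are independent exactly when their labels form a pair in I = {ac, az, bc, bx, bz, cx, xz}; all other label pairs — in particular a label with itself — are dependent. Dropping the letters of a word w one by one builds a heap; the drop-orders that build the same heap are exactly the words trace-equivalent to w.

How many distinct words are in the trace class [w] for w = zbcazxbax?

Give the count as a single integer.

168

0(z) covers ∅
1(b) covers ∅
2(c) covers 0:z
3(a) covers 1:b
4(z) covers 2:c
5(x) covers 3:a
6(b) covers 3:a
7(a) covers 5:x, 6:b
8(x) covers 7:a
floor of heap: 0:z, 1:b
completions by unplaced set U, small U first (add the entries for U minus each lowest piece of U):
  |U|=1: {4}:1  {8}:1
  |U|=2: {2,4}:1  {4,8}:2  {7,8}:1
  |U|=3: {0,2,4}:1  {2,4,8}:3  {4,7,8}:3  {5,7,8}:1  {6,7,8}:1
  |U|=4: {0,2,4,8}:4  {2,4,7,8}:6  {4,5,7,8}:4  {4,6,7,8}:4  {5,6,7,8}:2
  |U|=5: {0,2,4,7,8}:10  {2,4,5,7,8}:10  {2,4,6,7,8}:10  {3,5,6,7,8}:2  {4,5,6,7,8}:10
  |U|=6: {0,2,4,5,7,8}:20  {0,2,4,6,7,8}:20  {1,3,5,6,7,8}:2  {2,4,5,6,7,8}:30  {3,4,5,6,7,8}:12
  |U|=7: {0,2,4,5,6,7,8}:70  {1,3,4,5,6,7,8}:14  {2,3,4,5,6,7,8}:42
  start at 0(z): 56
  start at 1(b): 112
sum over floor = 168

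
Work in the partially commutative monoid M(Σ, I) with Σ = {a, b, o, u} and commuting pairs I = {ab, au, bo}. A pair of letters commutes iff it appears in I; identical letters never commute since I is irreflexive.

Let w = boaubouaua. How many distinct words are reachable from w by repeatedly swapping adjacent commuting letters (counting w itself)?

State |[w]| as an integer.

92

0(b) covers ∅
1(o) covers ∅
2(a) covers 1:o
3(u) covers 0:b, 1:o
4(b) covers 3:u
5(o) covers 2:a, 3:u
6(u) covers 4:b, 5:o
7(a) covers 5:o
8(u) covers 6:u
9(a) covers 7:a
floor of heap: 0:b, 1:o
completions by unplaced set U, small U first (add the entries for U minus each lowest piece of U):
  |U|=1: {8}:1  {9}:1
  |U|=2: {6,8}:1  {7,9}:1  {8,9}:2
  |U|=3: {4,6,8}:1  {6,8,9}:3  {7,8,9}:3
  |U|=4: {4,6,8,9}:4  {6,7,8,9}:6
  |U|=5: {4,6,7,8,9}:10  {5,6,7,8,9}:6
  |U|=6: {2,5,6,7,8,9}:6  {4,5,6,7,8,9}:16
  |U|=7: {2,4,5,6,7,8,9}:22  {3,4,5,6,7,8,9}:16
  |U|=8: {0,3,4,5,6,7,8,9}:16  {2,3,4,5,6,7,8,9}:38
  start at 0(b): 38
  start at 1(o): 54
sum over floor = 92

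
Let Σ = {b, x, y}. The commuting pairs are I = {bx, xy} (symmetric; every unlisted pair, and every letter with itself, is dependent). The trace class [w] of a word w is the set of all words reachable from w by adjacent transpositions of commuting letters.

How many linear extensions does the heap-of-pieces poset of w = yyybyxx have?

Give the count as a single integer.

0(y) covers ∅
1(y) covers 0:y
2(y) covers 1:y
3(b) covers 2:y
4(y) covers 3:b
5(x) covers ∅
6(x) covers 5:x
floor of heap: 0:y, 5:x
completions by unplaced set U, small U first (add the entries for U minus each lowest piece of U):
  |U|=1: {4}:1  {6}:1
  |U|=2: {3,4}:1  {4,6}:2  {5,6}:1
  |U|=3: {2,3,4}:1  {3,4,6}:3  {4,5,6}:3
  |U|=4: {1,2,3,4}:1  {2,3,4,6}:4  {3,4,5,6}:6
  |U|=5: {0,1,2,3,4}:1  {1,2,3,4,6}:5  {2,3,4,5,6}:10
  start at 0(y): 15
  start at 5(x): 6
sum over floor = 21

21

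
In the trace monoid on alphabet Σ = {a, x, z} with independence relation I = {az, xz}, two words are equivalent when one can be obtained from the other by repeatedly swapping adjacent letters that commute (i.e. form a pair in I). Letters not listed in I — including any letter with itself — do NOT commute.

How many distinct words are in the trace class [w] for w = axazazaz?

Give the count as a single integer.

#0=a has no predecessor
#1=x depends on [0:a]
#2=a depends on [1:x]
#3=z has no predecessor
#4=a depends on [2:a]
#5=z depends on [3:z]
#6=a depends on [4:a]
#7=z depends on [5:z]
sources: [0:a, 3:z]
N(rest) = Σ N(rest − s) over sources s of rest; N(one piece) = 1:
  size 1 → [6]=1  [7]=1
  size 2 → [4,6]=1  [5,7]=1  [6,7]=2
  size 3 → [2,4,6]=1  [3,5,7]=1  [4,6,7]=3  [5,6,7]=3
  size 4 → [1,2,4,6]=1  [2,4,6,7]=4  [3,5,6,7]=4  [4,5,6,7]=6
  size 5 → [0,1,2,4,6]=1  [1,2,4,6,7]=5  [2,4,5,6,7]=10  [3,4,5,6,7]=10
  size 6 → [0,1,2,4,6,7]=6  [1,2,4,5,6,7]=15  [2,3,4,5,6,7]=20
  first=0(a) contributes 35
  first=3(z) contributes 21
|[w]| = 56

56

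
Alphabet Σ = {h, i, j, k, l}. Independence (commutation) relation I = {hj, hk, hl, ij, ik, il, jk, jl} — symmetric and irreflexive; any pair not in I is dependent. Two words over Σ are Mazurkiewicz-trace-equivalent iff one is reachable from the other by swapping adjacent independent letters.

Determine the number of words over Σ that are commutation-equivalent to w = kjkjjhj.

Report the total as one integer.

105

#0=k has no predecessor
#1=j has no predecessor
#2=k depends on [0:k]
#3=j depends on [1:j]
#4=j depends on [3:j]
#5=h has no predecessor
#6=j depends on [4:j]
sources: [0:k, 1:j, 5:h]
N(rest) = Σ N(rest − s) over sources s of rest; N(one piece) = 1:
  size 1 → [2]=1  [5]=1  [6]=1
  size 2 → [0,2]=1  [2,5]=2  [2,6]=2  [4,6]=1  [5,6]=2
  size 3 → [0,2,5]=3  [0,2,6]=3  [2,4,6]=3  [2,5,6]=6  [3,4,6]=1  [4,5,6]=3
  size 4 → [0,2,4,6]=6  [0,2,5,6]=12  [1,3,4,6]=1  [2,3,4,6]=4  [2,4,5,6]=12  [3,4,5,6]=4
  size 5 → [0,2,3,4,6]=10  [0,2,4,5,6]=30  [1,2,3,4,6]=5  [1,3,4,5,6]=5  [2,3,4,5,6]=20
  first=0(k) contributes 30
  first=1(j) contributes 60
  first=5(h) contributes 15
|[w]| = 105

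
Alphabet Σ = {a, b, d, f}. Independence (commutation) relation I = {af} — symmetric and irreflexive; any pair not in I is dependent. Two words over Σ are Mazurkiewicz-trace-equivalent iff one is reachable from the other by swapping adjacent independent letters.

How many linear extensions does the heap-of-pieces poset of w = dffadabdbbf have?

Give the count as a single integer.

3

#0=d has no predecessor
#1=f depends on [0:d]
#2=f depends on [1:f]
#3=a depends on [0:d]
#4=d depends on [2:f, 3:a]
#5=a depends on [4:d]
#6=b depends on [5:a]
#7=d depends on [6:b]
#8=b depends on [7:d]
#9=b depends on [8:b]
#10=f depends on [9:b]
sources: [0:d]
N(rest) = Σ N(rest − s) over sources s of rest; N(one piece) = 1:
  size 1 → [10]=1
  size 2 → [9,10]=1
  size 3 → [8,9,10]=1
  size 4 → [7,8,9,10]=1
  size 5 → [6,7,8,9,10]=1
  size 6 → [5,6,7,8,9,10]=1
  size 7 → [4,5,6,7,8,9,10]=1
  size 8 → [2,4,5,6,7,8,9,10]=1  [3,4,5,6,7,8,9,10]=1
  size 9 → [1,2,4,5,6,7,8,9,10]=1  [2,3,4,5,6,7,8,9,10]=2
  first=0(d) contributes 3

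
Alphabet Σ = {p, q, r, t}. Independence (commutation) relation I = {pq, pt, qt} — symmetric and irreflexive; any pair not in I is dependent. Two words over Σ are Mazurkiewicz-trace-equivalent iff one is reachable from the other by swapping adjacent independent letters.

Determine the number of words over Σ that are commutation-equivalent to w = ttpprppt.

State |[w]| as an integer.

drop 0:t onto floor
drop 1:t onto {0:t}
drop 2:p onto floor
drop 3:p onto {2:p}
drop 4:r onto {1:t, 3:p}
drop 5:p onto {4:r}
drop 6:p onto {5:p}
drop 7:t onto {4:r}
ground layer = {0:t, 2:p}
drop-orders for the pieces not yet dropped (sum over which currently-grounded one goes next):
  1 to go: {6} 1  {7} 1
  2 to go: {5,6} 1  {6,7} 2
  3 to go: {5,6,7} 3
  4 to go: {4,5,6,7} 3
  5 to go: {1,4,5,6,7} 3  {3,4,5,6,7} 3
  6 to go: {0,1,4,5,6,7} 3  {1,3,4,5,6,7} 6  {2,3,4,5,6,7} 3
  if 0:t drops first: 9 orders
  if 2:p drops first: 9 orders
heap linearizations: 18

18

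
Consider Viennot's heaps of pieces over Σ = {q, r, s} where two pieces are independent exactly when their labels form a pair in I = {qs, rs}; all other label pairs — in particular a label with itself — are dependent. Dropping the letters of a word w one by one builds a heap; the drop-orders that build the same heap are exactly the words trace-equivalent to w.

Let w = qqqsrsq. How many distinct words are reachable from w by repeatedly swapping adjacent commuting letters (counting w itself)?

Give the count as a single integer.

21

piece 0:q — minimal
piece 1:q rests on {0:q}
piece 2:q rests on {1:q}
piece 3:s — minimal
piece 4:r rests on {2:q}
piece 5:s rests on {3:s}
piece 6:q rests on {4:r}
minimal pieces: {0:q, 3:s}
ways to finish when only these pieces remain (= sum over removing one remaining piece with nothing left below it):
  1 left: {5}→1  {6}→1
  2 left: {3,5}→1  {4,6}→1  {5,6}→2
  3 left: {2,4,6}→1  {3,5,6}→3  {4,5,6}→3
  4 left: {1,2,4,6}→1  {2,4,5,6}→4  {3,4,5,6}→6
  5 left: {0,1,2,4,6}→1  {1,2,4,5,6}→5  {2,3,4,5,6}→10
  placing 0:q first → 15 extensions
  placing 3:s first → 6 extensions
total linear extensions = 21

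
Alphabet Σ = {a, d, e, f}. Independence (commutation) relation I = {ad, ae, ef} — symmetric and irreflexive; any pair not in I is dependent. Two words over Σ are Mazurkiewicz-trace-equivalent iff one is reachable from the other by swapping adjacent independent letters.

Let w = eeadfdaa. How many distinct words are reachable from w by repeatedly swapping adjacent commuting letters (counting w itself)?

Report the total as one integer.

0(e) covers ∅
1(e) covers 0:e
2(a) covers ∅
3(d) covers 1:e
4(f) covers 2:a, 3:d
5(d) covers 4:f
6(a) covers 4:f
7(a) covers 6:a
floor of heap: 0:e, 2:a
completions by unplaced set U, small U first (add the entries for U minus each lowest piece of U):
  |U|=1: {5}:1  {7}:1
  |U|=2: {5,7}:2  {6,7}:1
  |U|=3: {5,6,7}:3
  |U|=4: {4,5,6,7}:3
  |U|=5: {2,4,5,6,7}:3  {3,4,5,6,7}:3
  |U|=6: {1,3,4,5,6,7}:3  {2,3,4,5,6,7}:6
  start at 0(e): 9
  start at 2(a): 3
sum over floor = 12

12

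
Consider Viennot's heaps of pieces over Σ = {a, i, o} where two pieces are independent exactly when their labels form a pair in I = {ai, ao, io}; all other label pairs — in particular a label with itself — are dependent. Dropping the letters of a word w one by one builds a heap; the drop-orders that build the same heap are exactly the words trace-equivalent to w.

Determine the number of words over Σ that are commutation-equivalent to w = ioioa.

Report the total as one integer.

30

#0=i has no predecessor
#1=o has no predecessor
#2=i depends on [0:i]
#3=o depends on [1:o]
#4=a has no predecessor
sources: [0:i, 1:o, 4:a]
N(rest) = Σ N(rest − s) over sources s of rest; N(one piece) = 1:
  size 1 → [2]=1  [3]=1  [4]=1
  size 2 → [0,2]=1  [1,3]=1  [2,3]=2  [2,4]=2  [3,4]=2
  size 3 → [0,2,3]=3  [0,2,4]=3  [1,2,3]=3  [1,3,4]=3  [2,3,4]=6
  first=0(i) contributes 12
  first=1(o) contributes 12
  first=4(a) contributes 6
|[w]| = 30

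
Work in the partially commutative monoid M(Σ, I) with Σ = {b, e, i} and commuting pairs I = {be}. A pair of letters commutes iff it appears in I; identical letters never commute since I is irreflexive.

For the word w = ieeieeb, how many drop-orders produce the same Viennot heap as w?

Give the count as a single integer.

drop 0:i onto floor
drop 1:e onto {0:i}
drop 2:e onto {1:e}
drop 3:i onto {2:e}
drop 4:e onto {3:i}
drop 5:e onto {4:e}
drop 6:b onto {3:i}
ground layer = {0:i}
drop-orders for the pieces not yet dropped (sum over which currently-grounded one goes next):
  1 to go: {5} 1  {6} 1
  2 to go: {4,5} 1  {5,6} 2
  3 to go: {4,5,6} 3
  4 to go: {3,4,5,6} 3
  5 to go: {2,3,4,5,6} 3
  if 0:i drops first: 3 orders

3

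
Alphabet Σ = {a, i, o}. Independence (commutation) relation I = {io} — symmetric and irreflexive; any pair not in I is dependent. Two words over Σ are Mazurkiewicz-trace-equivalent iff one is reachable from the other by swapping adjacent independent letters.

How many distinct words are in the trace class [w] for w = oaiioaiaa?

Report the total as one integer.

piece 0:o — minimal
piece 1:a rests on {0:o}
piece 2:i rests on {1:a}
piece 3:i rests on {2:i}
piece 4:o rests on {1:a}
piece 5:a rests on {3:i, 4:o}
piece 6:i rests on {5:a}
piece 7:a rests on {6:i}
piece 8:a rests on {7:a}
minimal pieces: {0:o}
ways to finish when only these pieces remain (= sum over removing one remaining piece with nothing left below it):
  1 left: {8}→1
  2 left: {7,8}→1
  3 left: {6,7,8}→1
  4 left: {5,6,7,8}→1
  5 left: {3,5,6,7,8}→1  {4,5,6,7,8}→1
  6 left: {2,3,5,6,7,8}→1  {3,4,5,6,7,8}→2
  7 left: {2,3,4,5,6,7,8}→3
  placing 0:o first → 3 extensions

3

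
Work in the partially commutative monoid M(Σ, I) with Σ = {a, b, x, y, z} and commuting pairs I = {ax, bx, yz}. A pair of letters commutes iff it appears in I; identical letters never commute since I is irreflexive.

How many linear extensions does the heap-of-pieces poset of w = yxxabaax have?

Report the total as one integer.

#0=y has no predecessor
#1=x depends on [0:y]
#2=x depends on [1:x]
#3=a depends on [0:y]
#4=b depends on [3:a]
#5=a depends on [4:b]
#6=a depends on [5:a]
#7=x depends on [2:x]
sources: [0:y]
N(rest) = Σ N(rest − s) over sources s of rest; N(one piece) = 1:
  size 1 → [6]=1  [7]=1
  size 2 → [2,7]=1  [5,6]=1  [6,7]=2
  size 3 → [1,2,7]=1  [2,6,7]=3  [4,5,6]=1  [5,6,7]=3
  size 4 → [1,2,6,7]=4  [2,5,6,7]=6  [3,4,5,6]=1  [4,5,6,7]=4
  size 5 → [1,2,5,6,7]=10  [2,4,5,6,7]=10  [3,4,5,6,7]=5
  size 6 → [1,2,4,5,6,7]=20  [2,3,4,5,6,7]=15
  first=0(y) contributes 35

35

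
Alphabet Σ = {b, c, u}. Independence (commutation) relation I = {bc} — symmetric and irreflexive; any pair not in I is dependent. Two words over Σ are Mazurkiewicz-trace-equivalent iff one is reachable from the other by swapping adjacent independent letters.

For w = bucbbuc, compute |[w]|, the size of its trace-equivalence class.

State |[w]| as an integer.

3

drop 0:b onto floor
drop 1:u onto {0:b}
drop 2:c onto {1:u}
drop 3:b onto {1:u}
drop 4:b onto {3:b}
drop 5:u onto {2:c, 4:b}
drop 6:c onto {5:u}
ground layer = {0:b}
drop-orders for the pieces not yet dropped (sum over which currently-grounded one goes next):
  1 to go: {6} 1
  2 to go: {5,6} 1
  3 to go: {2,5,6} 1  {4,5,6} 1
  4 to go: {2,4,5,6} 2  {3,4,5,6} 1
  5 to go: {2,3,4,5,6} 3
  if 0:b drops first: 3 orders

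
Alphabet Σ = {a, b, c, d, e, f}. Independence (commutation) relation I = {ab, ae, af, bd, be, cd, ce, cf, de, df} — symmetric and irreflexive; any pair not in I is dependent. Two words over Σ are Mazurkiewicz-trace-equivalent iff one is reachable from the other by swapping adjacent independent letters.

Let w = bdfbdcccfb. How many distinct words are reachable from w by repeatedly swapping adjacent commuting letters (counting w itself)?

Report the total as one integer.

0(b) covers ∅
1(d) covers ∅
2(f) covers 0:b
3(b) covers 2:f
4(d) covers 1:d
5(c) covers 3:b
6(c) covers 5:c
7(c) covers 6:c
8(f) covers 3:b
9(b) covers 7:c, 8:f
floor of heap: 0:b, 1:d
completions by unplaced set U, small U first (add the entries for U minus each lowest piece of U):
  |U|=1: {4}:1  {9}:1
  |U|=2: {1,4}:1  {4,9}:2  {7,9}:1  {8,9}:1
  |U|=3: {1,4,9}:3  {4,7,9}:3  {4,8,9}:3  {6,7,9}:1  {7,8,9}:2
  |U|=4: {1,4,7,9}:6  {1,4,8,9}:6  {4,6,7,9}:4  {4,7,8,9}:8  {5,6,7,9}:1  {6,7,8,9}:3
  |U|=5: {1,4,6,7,9}:10  {1,4,7,8,9}:20  {4,5,6,7,9}:5  {4,6,7,8,9}:15  {5,6,7,8,9}:4
  |U|=6: {1,4,5,6,7,9}:15  {1,4,6,7,8,9}:45  {3,5,6,7,8,9}:4  {4,5,6,7,8,9}:24
  |U|=7: {1,4,5,6,7,8,9}:84  {2,3,5,6,7,8,9}:4  {3,4,5,6,7,8,9}:28
  |U|=8: {0,2,3,5,6,7,8,9}:4  {1,3,4,5,6,7,8,9}:112  {2,3,4,5,6,7,8,9}:32
  start at 0(b): 144
  start at 1(d): 36
sum over floor = 180

180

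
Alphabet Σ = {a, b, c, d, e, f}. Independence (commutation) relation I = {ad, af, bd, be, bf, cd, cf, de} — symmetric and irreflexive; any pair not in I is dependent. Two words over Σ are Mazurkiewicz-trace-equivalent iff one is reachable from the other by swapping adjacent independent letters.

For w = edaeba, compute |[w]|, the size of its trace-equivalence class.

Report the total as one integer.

12

piece 0:e — minimal
piece 1:d — minimal
piece 2:a rests on {0:e}
piece 3:e rests on {2:a}
piece 4:b rests on {2:a}
piece 5:a rests on {3:e, 4:b}
minimal pieces: {0:e, 1:d}
ways to finish when only these pieces remain (= sum over removing one remaining piece with nothing left below it):
  1 left: {1}→1  {5}→1
  2 left: {1,5}→2  {3,5}→1  {4,5}→1
  3 left: {1,3,5}→3  {1,4,5}→3  {3,4,5}→2
  4 left: {1,3,4,5}→8  {2,3,4,5}→2
  placing 0:e first → 10 extensions
  placing 1:d first → 2 extensions
total linear extensions = 12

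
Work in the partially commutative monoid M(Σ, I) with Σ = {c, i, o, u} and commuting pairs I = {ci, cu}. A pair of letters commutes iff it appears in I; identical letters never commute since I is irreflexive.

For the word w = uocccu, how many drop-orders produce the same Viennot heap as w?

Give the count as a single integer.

4

#0=u has no predecessor
#1=o depends on [0:u]
#2=c depends on [1:o]
#3=c depends on [2:c]
#4=c depends on [3:c]
#5=u depends on [1:o]
sources: [0:u]
N(rest) = Σ N(rest − s) over sources s of rest; N(one piece) = 1:
  size 1 → [4]=1  [5]=1
  size 2 → [3,4]=1  [4,5]=2
  size 3 → [2,3,4]=1  [3,4,5]=3
  size 4 → [2,3,4,5]=4
  first=0(u) contributes 4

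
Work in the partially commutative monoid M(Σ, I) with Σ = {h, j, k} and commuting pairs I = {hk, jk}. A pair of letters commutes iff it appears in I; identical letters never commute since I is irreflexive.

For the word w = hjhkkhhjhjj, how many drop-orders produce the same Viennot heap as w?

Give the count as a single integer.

55

drop 0:h onto floor
drop 1:j onto {0:h}
drop 2:h onto {1:j}
drop 3:k onto floor
drop 4:k onto {3:k}
drop 5:h onto {2:h}
drop 6:h onto {5:h}
drop 7:j onto {6:h}
drop 8:h onto {7:j}
drop 9:j onto {8:h}
drop 10:j onto {9:j}
ground layer = {0:h, 3:k}
drop-orders for the pieces not yet dropped (sum over which currently-grounded one goes next):
  1 to go: {4} 1  {10} 1
  2 to go: {3,4} 1  {4,10} 2  {9,10} 1
  3 to go: {3,4,10} 3  {4,9,10} 3  {8,9,10} 1
  4 to go: {3,4,9,10} 6  {4,8,9,10} 4  {7,8,9,10} 1
  5 to go: {3,4,8,9,10} 10  {4,7,8,9,10} 5  {6,7,8,9,10} 1
  6 to go: {3,4,7,8,9,10} 15  {4,6,7,8,9,10} 6  {5,6,7,8,9,10} 1
  7 to go: {2,5,6,7,8,9,10} 1  {3,4,6,7,8,9,10} 21  {4,5,6,7,8,9,10} 7
  8 to go: {1,2,5,6,7,8,9,10} 1  {2,4,5,6,7,8,9,10} 8  {3,4,5,6,7,8,9,10} 28
  9 to go: {0,1,2,5,6,7,8,9,10} 1  {1,2,4,5,6,7,8,9,10} 9  {2,3,4,5,6,7,8,9,10} 36
  if 0:h drops first: 45 orders
  if 3:k drops first: 10 orders
heap linearizations: 55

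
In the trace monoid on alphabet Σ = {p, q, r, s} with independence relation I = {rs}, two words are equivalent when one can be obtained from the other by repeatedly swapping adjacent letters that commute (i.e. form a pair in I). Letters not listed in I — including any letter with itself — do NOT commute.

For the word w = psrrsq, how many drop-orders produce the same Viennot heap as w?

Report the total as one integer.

drop 0:p onto floor
drop 1:s onto {0:p}
drop 2:r onto {0:p}
drop 3:r onto {2:r}
drop 4:s onto {1:s}
drop 5:q onto {3:r, 4:s}
ground layer = {0:p}
drop-orders for the pieces not yet dropped (sum over which currently-grounded one goes next):
  1 to go: {5} 1
  2 to go: {3,5} 1  {4,5} 1
  3 to go: {1,4,5} 1  {2,3,5} 1  {3,4,5} 2
  4 to go: {1,3,4,5} 3  {2,3,4,5} 3
  if 0:p drops first: 6 orders

6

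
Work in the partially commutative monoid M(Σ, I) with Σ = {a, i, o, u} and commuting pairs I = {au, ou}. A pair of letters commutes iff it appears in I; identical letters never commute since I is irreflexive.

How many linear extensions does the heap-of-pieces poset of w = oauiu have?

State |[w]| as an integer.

3

drop 0:o onto floor
drop 1:a onto {0:o}
drop 2:u onto floor
drop 3:i onto {1:a, 2:u}
drop 4:u onto {3:i}
ground layer = {0:o, 2:u}
drop-orders for the pieces not yet dropped (sum over which currently-grounded one goes next):
  1 to go: {4} 1
  2 to go: {3,4} 1
  3 to go: {1,3,4} 1  {2,3,4} 1
  if 0:o drops first: 2 orders
  if 2:u drops first: 1 orders
heap linearizations: 3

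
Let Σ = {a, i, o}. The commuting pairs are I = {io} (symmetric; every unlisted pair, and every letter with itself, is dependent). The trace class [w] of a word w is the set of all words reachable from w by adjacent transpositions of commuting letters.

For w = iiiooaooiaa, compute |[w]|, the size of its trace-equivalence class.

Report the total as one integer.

piece 0:i — minimal
piece 1:i rests on {0:i}
piece 2:i rests on {1:i}
piece 3:o — minimal
piece 4:o rests on {3:o}
piece 5:a rests on {2:i, 4:o}
piece 6:o rests on {5:a}
piece 7:o rests on {6:o}
piece 8:i rests on {5:a}
piece 9:a rests on {7:o, 8:i}
piece 10:a rests on {9:a}
minimal pieces: {0:i, 3:o}
ways to finish when only these pieces remain (= sum over removing one remaining piece with nothing left below it):
  1 left: {10}→1
  2 left: {9,10}→1
  3 left: {7,9,10}→1  {8,9,10}→1
  4 left: {6,7,9,10}→1  {7,8,9,10}→2
  5 left: {6,7,8,9,10}→3
  6 left: {5,6,7,8,9,10}→3
  7 left: {2,5,6,7,8,9,10}→3  {4,5,6,7,8,9,10}→3
  8 left: {1,2,5,6,7,8,9,10}→3  {2,4,5,6,7,8,9,10}→6  {3,4,5,6,7,8,9,10}→3
  9 left: {0,1,2,5,6,7,8,9,10}→3  {1,2,4,5,6,7,8,9,10}→9  {2,3,4,5,6,7,8,9,10}→9
  placing 0:i first → 18 extensions
  placing 3:o first → 12 extensions
total linear extensions = 30

30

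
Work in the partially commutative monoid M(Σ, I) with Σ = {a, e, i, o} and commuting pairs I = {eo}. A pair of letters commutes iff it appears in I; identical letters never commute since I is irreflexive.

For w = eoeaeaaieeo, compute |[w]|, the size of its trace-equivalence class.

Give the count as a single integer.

9

piece 0:e — minimal
piece 1:o — minimal
piece 2:e rests on {0:e}
piece 3:a rests on {1:o, 2:e}
piece 4:e rests on {3:a}
piece 5:a rests on {4:e}
piece 6:a rests on {5:a}
piece 7:i rests on {6:a}
piece 8:e rests on {7:i}
piece 9:e rests on {8:e}
piece 10:o rests on {7:i}
minimal pieces: {0:e, 1:o}
ways to finish when only these pieces remain (= sum over removing one remaining piece with nothing left below it):
  1 left: {9}→1  {10}→1
  2 left: {8,9}→1  {9,10}→2
  3 left: {8,9,10}→3
  4 left: {7,8,9,10}→3
  5 left: {6,7,8,9,10}→3
  6 left: {5,6,7,8,9,10}→3
  7 left: {4,5,6,7,8,9,10}→3
  8 left: {3,4,5,6,7,8,9,10}→3
  9 left: {1,3,4,5,6,7,8,9,10}→3  {2,3,4,5,6,7,8,9,10}→3
  placing 0:e first → 6 extensions
  placing 1:o first → 3 extensions
total linear extensions = 9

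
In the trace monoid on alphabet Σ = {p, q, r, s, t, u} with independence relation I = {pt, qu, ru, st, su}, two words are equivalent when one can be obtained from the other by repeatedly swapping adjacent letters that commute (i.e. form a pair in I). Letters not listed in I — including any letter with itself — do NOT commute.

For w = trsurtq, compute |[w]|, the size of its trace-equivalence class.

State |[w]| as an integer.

drop 0:t onto floor
drop 1:r onto {0:t}
drop 2:s onto {1:r}
drop 3:u onto {0:t}
drop 4:r onto {2:s}
drop 5:t onto {3:u, 4:r}
drop 6:q onto {5:t}
ground layer = {0:t}
drop-orders for the pieces not yet dropped (sum over which currently-grounded one goes next):
  1 to go: {6} 1
  2 to go: {5,6} 1
  3 to go: {3,5,6} 1  {4,5,6} 1
  4 to go: {2,4,5,6} 1  {3,4,5,6} 2
  5 to go: {1,2,4,5,6} 1  {2,3,4,5,6} 3
  if 0:t drops first: 4 orders

4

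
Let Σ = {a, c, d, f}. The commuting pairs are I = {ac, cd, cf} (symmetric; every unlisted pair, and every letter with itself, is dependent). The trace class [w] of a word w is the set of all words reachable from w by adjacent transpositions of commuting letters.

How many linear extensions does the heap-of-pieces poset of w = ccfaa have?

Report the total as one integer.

drop 0:c onto floor
drop 1:c onto {0:c}
drop 2:f onto floor
drop 3:a onto {2:f}
drop 4:a onto {3:a}
ground layer = {0:c, 2:f}
drop-orders for the pieces not yet dropped (sum over which currently-grounded one goes next):
  1 to go: {1} 1  {4} 1
  2 to go: {0,1} 1  {1,4} 2  {3,4} 1
  3 to go: {0,1,4} 3  {1,3,4} 3  {2,3,4} 1
  if 0:c drops first: 4 orders
  if 2:f drops first: 6 orders
heap linearizations: 10

10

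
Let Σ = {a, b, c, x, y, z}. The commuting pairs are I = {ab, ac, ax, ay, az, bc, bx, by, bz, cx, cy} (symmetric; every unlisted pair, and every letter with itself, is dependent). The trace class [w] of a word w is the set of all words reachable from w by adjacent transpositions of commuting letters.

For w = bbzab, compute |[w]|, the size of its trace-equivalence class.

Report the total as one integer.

20

piece 0:b — minimal
piece 1:b rests on {0:b}
piece 2:z — minimal
piece 3:a — minimal
piece 4:b rests on {1:b}
minimal pieces: {0:b, 2:z, 3:a}
ways to finish when only these pieces remain (= sum over removing one remaining piece with nothing left below it):
  1 left: {2}→1  {3}→1  {4}→1
  2 left: {1,4}→1  {2,3}→2  {2,4}→2  {3,4}→2
  3 left: {0,1,4}→1  {1,2,4}→3  {1,3,4}→3  {2,3,4}→6
  placing 0:b first → 12 extensions
  placing 2:z first → 4 extensions
  placing 3:a first → 4 extensions
total linear extensions = 20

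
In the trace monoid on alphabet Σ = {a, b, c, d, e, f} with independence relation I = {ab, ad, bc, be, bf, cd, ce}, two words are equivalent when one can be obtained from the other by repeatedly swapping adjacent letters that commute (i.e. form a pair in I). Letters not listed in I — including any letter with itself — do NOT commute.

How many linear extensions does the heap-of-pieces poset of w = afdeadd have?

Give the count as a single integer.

#0=a has no predecessor
#1=f depends on [0:a]
#2=d depends on [1:f]
#3=e depends on [2:d]
#4=a depends on [3:e]
#5=d depends on [3:e]
#6=d depends on [5:d]
sources: [0:a]
N(rest) = Σ N(rest − s) over sources s of rest; N(one piece) = 1:
  size 1 → [4]=1  [6]=1
  size 2 → [4,6]=2  [5,6]=1
  size 3 → [4,5,6]=3
  size 4 → [3,4,5,6]=3
  size 5 → [2,3,4,5,6]=3
  first=0(a) contributes 3

3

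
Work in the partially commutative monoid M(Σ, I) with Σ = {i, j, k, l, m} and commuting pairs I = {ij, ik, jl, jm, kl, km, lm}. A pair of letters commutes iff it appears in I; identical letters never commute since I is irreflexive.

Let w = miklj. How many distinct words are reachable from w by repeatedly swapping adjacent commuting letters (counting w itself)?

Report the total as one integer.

10

drop 0:m onto floor
drop 1:i onto {0:m}
drop 2:k onto floor
drop 3:l onto {1:i}
drop 4:j onto {2:k}
ground layer = {0:m, 2:k}
drop-orders for the pieces not yet dropped (sum over which currently-grounded one goes next):
  1 to go: {3} 1  {4} 1
  2 to go: {1,3} 1  {2,4} 1  {3,4} 2
  3 to go: {0,1,3} 1  {1,3,4} 3  {2,3,4} 3
  if 0:m drops first: 6 orders
  if 2:k drops first: 4 orders
heap linearizations: 10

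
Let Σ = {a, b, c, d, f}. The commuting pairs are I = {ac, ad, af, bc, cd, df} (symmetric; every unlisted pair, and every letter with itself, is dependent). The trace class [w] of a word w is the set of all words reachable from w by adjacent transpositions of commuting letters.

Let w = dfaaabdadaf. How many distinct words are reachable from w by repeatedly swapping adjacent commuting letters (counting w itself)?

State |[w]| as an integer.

#0=d has no predecessor
#1=f has no predecessor
#2=a has no predecessor
#3=a depends on [2:a]
#4=a depends on [3:a]
#5=b depends on [0:d, 1:f, 4:a]
#6=d depends on [5:b]
#7=a depends on [5:b]
#8=d depends on [6:d]
#9=a depends on [7:a]
#10=f depends on [5:b]
sources: [0:d, 1:f, 2:a]
N(rest) = Σ N(rest − s) over sources s of rest; N(one piece) = 1:
  size 1 → [8]=1  [9]=1  [10]=1
  size 2 → [6,8]=1  [7,9]=1  [8,9]=2  [8,10]=2  [9,10]=2
  size 3 → [6,8,9]=3  [6,8,10]=3  [7,8,9]=3  [7,9,10]=3  [8,9,10]=6
  size 4 → [6,7,8,9]=6  [6,8,9,10]=12  [7,8,9,10]=12
  size 5 → [6,7,8,9,10]=30
  size 6 → [5,6,7,8,9,10]=30
  size 7 → [0,5,6,7,8,9,10]=30  [1,5,6,7,8,9,10]=30  [4,5,6,7,8,9,10]=30
  size 8 → [0,1,5,6,7,8,9,10]=60  [0,4,5,6,7,8,9,10]=60  [1,4,5,6,7,8,9,10]=60  [3,4,5,6,7,8,9,10]=30
  size 9 → [0,1,4,5,6,7,8,9,10]=180  [0,3,4,5,6,7,8,9,10]=90  [1,3,4,5,6,7,8,9,10]=90  [2,3,4,5,6,7,8,9,10]=30
  first=0(d) contributes 120
  first=1(f) contributes 120
  first=2(a) contributes 360
|[w]| = 600

600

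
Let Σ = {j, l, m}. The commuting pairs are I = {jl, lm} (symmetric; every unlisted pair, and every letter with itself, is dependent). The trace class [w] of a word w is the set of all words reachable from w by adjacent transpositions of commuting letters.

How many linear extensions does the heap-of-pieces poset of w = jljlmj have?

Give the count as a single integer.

piece 0:j — minimal
piece 1:l — minimal
piece 2:j rests on {0:j}
piece 3:l rests on {1:l}
piece 4:m rests on {2:j}
piece 5:j rests on {4:m}
minimal pieces: {0:j, 1:l}
ways to finish when only these pieces remain (= sum over removing one remaining piece with nothing left below it):
  1 left: {3}→1  {5}→1
  2 left: {1,3}→1  {3,5}→2  {4,5}→1
  3 left: {1,3,5}→3  {2,4,5}→1  {3,4,5}→3
  4 left: {0,2,4,5}→1  {1,3,4,5}→6  {2,3,4,5}→4
  placing 0:j first → 10 extensions
  placing 1:l first → 5 extensions
total linear extensions = 15

15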